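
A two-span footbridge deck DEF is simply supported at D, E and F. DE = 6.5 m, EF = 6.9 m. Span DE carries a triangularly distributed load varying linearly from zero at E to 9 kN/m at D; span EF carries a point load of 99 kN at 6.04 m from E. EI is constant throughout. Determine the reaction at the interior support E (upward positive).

Insert a hinge at E; M_E is the redundant, and each span becomes simply supported.
Discontinuity in slope at E on the released structure — sum the simple-span end rotations:
  span DE: triangular load, peak 9: 7w₀L³/(360EI) = 48.06/EI
  span EF: point load 99 at a = 6.04: Pab(L + b)/(6LEI) = 96.39/EI
  relative rotation θ_0 = (48.06 + 96.39)/EI = 144.4/EI
A unit hogging moment at E produces rotation L₁/(3EI) + L₂/(3EI) = 4.467/EI.
Slope continuity at E: θ_0 = M_E·4.467/EI, so M_E = 144.4/4.467 = 32.34 kN·m (hogging).
Span DE, ΣM about D with M_E applied at E: R_E^{DE}·6.5 = 63.38 + 32.34, so R_E^{DE} = 14.73 kN and R_D = 29.25 − 14.73 = 14.52 kN.
Span EF, ΣM about F: R_E^{EF}·6.9 = 85.14 + 32.34, so R_E^{EF} = 17.03 kN and R_F = 99 − 17.03 = 81.97 kN.
R_E = 14.73 + 17.03 = 31.75 kN.

R_E = 31.75 kN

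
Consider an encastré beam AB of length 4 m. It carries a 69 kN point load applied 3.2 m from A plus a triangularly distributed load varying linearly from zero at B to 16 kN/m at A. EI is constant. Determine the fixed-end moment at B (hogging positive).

M_B = 43.86 kN·m

Take the two fixed-end moments M_A, M_B as redundants; the released structure is the simple span AB.
End rotations of the released simple span under the applied load (×1/EI):
  at A: point load 69 at a = 3.2: Pab(L + b)/(6LEI) = 35.33/EI
  at B: point load 69 at a = 3.2: Pab(L + a)/(6LEI) = 52.99/EI
  at A: triangular load, peak 16: w₀L³/(45EI) = 22.76/EI
  at B: triangular load, peak 16: 7w₀L³/(360EI) = 19.91/EI
  θ_A0 = 58.08/EI,  θ_B0 = 72.9/EI
Flexibility coefficients: a unit moment at one end gives L/(3EI) there and L/(6EI) at the far end, so f₁₁ = f₂₂ = 1.333/EI and f₁₂ = f₂₁ = 0.6667/EI.
Compatibility — zero rotation at each built-in end:
  1.333 M_A + 0.6667 M_B = 58.08
  0.6667 M_A + 1.333 M_B = 72.9
Solving the pair gives M_A = 21.63 kN·m and M_B = 43.86 kN·m (hogging).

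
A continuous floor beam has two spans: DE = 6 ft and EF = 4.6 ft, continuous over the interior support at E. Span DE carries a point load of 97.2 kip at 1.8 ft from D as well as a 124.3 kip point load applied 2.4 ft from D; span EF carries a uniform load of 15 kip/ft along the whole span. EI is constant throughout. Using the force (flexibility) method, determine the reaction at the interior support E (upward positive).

Insert a hinge at E; M_E is the redundant, and each span becomes simply supported.
End slopes at the hinge E, treating each span as simply supported:
  span DE: point load 97.2 at a = 1.8: Pab(L + a)/(6LEI) = 159.2/EI
  span DE: point load 124.3 at a = 2.4: Pab(L + a)/(6LEI) = 250.6/EI
  span EF: UDL 15: wL³/(24EI) = 60.84/EI
  relative rotation θ_0 = (409.8 + 60.84)/EI = 470.6/EI
A unit hogging moment at E produces rotation L₁/(3EI) + L₂/(3EI) = 3.533/EI.
Compatibility: M_E·(L₁+L₂)/(3EI) = θ_0, giving M_E = 133.2 kip·ft (hogging).
Span DE, ΣM about D with M_E applied at E: R_E^{DE}·6 = 473.3 + 133.2, so R_E^{DE} = 101.1 kip and R_D = 221.5 − 101.1 = 120.4 kip.
Span EF, ΣM about F: R_E^{EF}·4.6 = 158.7 + 133.2, so R_E^{EF} = 63.46 kip and R_F = 69 − 63.46 = 5.544 kip.
R_E = 101.1 + 63.46 = 164.5 kip.

R_E = 164.5 kip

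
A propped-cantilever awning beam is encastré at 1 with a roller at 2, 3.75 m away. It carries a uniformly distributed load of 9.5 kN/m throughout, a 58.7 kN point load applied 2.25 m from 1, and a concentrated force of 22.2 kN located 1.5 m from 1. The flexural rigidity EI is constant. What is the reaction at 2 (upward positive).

R_2 = 43.34 kN

Release the roller at 2. Primary structure: cantilever fixed at 1.
Free-end deflection of the primary structure under the applied loading (downward +):
  UDL 9.5: wL⁴/(8EI) = 234.8/EI
  point load 58.7 at a = 2.25: Pa²(3L − a)/(6EI) = 445.8/EI
  point load 22.2 at a = 1.5: Pa²(3L − a)/(6EI) = 81.17/EI
  δ_0 = 761.8/EI
Flexibility coefficient — unit upward force at 2: δ_{22} = L³/(3EI) = 17.58/EI.
The prop prevents deflection at 2: R_2 = δ_0/δ_{22} = 761.8/17.58 = 43.34 kN.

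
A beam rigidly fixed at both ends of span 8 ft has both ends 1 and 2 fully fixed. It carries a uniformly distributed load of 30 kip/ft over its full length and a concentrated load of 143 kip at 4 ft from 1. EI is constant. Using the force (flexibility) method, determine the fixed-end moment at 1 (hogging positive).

Take the two fixed-end moments M_1, M_2 as redundants; the released structure is the simple span 12.
Simple-span end rotations at 1 and 2 under the given loads:
  at 1: UDL 30: wL³/(24EI) = 640/EI
  at 2: UDL 30: wL³/(24EI) = 640/EI
  at 1: point load 143 at a = 4: Pab(L + b)/(6LEI) = 572/EI
  at 2: point load 143 at a = 4: Pab(L + a)/(6LEI) = 572/EI
  θ_10 = 1212/EI,  θ_20 = 1212/EI
Flexibility coefficients: a unit moment at one end gives L/(3EI) there and L/(6EI) at the far end, so f₁₁ = f₂₂ = 2.667/EI and f₁₂ = f₂₁ = 1.333/EI.
Compatibility — zero rotation at each built-in end:
  2.667 M_1 + 1.333 M_2 = 1212
  1.333 M_1 + 2.667 M_2 = 1212
Solving the pair gives M_1 = 303 kip·ft and M_2 = 303 kip·ft (hogging).

M_1 = 303 kip·ft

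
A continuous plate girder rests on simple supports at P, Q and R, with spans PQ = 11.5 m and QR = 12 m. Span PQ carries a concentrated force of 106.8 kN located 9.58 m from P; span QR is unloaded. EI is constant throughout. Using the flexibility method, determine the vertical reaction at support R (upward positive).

Take M_Q as the redundant. Released structure: two simple spans PQ and QR with a hinge at Q.
Rotations at Q on the released spans (each span's end-slope, ×1/EI):
  span PQ: point load 106.8 at a = 9.58: Pab(L + a)/(6LEI) = 600.1/EI
  relative rotation θ_0 = (600.1 + 0)/EI = 600.1/EI
A unit hogging moment at Q produces rotation L₁/(3EI) + L₂/(3EI) = 7.833/EI.
Compatibility: M_Q·(L₁+L₂)/(3EI) = θ_0, giving M_Q = 76.61 kN·m (hogging).
Span QR, ΣM about R: R_Q^{QR}·12 = 0 + 76.61, so R_Q^{QR} = 6.385 kN and R_R = 0 − 6.385 = -6.385 kN.

R_R = -6.385 kN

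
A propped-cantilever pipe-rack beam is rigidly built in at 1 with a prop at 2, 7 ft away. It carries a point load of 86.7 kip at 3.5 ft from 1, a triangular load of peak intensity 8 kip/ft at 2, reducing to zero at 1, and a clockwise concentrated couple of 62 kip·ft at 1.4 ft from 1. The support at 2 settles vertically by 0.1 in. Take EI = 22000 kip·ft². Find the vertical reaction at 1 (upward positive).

Remove the prop at 2; the released (primary) structure is a cantilever built in at 1.
Deflection at 2 on the released cantilever, summing each load's contribution:
  point load 86.7 at a = 3.5: Pa²(3L − a)/(6EI) = 3098/EI
  triangular load, peak 8 at the free end: 11w₀L⁴/(120EI) = 1761/EI
  clockwise couple 62 at a = 1.4: M₀a(2L − a)/(2EI) = 546.8/EI
  δ_0 = 5405/EI
Flexibility coefficient — unit upward force at 2: δ_{22} = L³/(3EI) = 114.3/EI.
With EI = 22000 kip·ft²: δ_0 = 0.2457 ft and δ_{22} = 0.005197 ft/kip.
Compatibility — the beam at 2 must follow the support down by 0.008333 ft: δ_0 − R_2·δ_{22} = 0.008333, so R_2 = (0.2457 − 0.008333)/0.005197 = 45.67 kip.
Vertical equilibrium: R_1 = ΣP − R_2 = 114.7 − 45.67 = 69.03 kip.

R_1 = 69.03 kip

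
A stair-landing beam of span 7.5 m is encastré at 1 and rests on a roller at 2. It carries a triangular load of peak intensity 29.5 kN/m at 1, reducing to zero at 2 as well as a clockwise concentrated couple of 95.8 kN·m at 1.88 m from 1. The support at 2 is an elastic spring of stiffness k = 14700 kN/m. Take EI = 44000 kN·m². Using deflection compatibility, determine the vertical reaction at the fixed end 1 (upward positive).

Choose R_2 as the redundant. The primary structure is the cantilever fixed at 1.
Free-end deflection of the primary structure under the applied loading (downward +):
  triangular load, peak 29.5 at the fixed end: w₀L⁴/(30EI) = 3111/EI
  clockwise couple 95.8 at a = 1.88: M₀a(2L − a)/(2EI) = 1181/EI
  δ_0 = 4293/EI
Tip deflection under a unit load at 2: L³/(3EI) = 140.6/EI.
With EI = 44000 kN·m²: δ_0 = 0.097564 m and δ_{22} = 0.003196 m/kN.
Compatibility — the spring shortens by R_2/k under the reaction it provides: δ_0 − R_2·δ_{22} = R_2/k. With 1/k = 0.000068 m/kN, R_2 = δ_0 / (δ_{22} + 1/k) = 0.097564 / (0.003196 + 0.000068) = 29.89 kN.
Vertical equilibrium: R_1 = ΣP − R_2 = 110.6 − 29.89 = 80.73 kN.

R_1 = 80.73 kN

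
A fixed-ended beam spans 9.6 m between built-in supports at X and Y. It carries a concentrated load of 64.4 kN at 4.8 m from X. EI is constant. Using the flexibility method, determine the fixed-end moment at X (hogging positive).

M_X = 77.28 kN·m

Release both end moments; the primary structure is a simply-supported span XY with redundants M_X and M_Y.
On the primary (simply-supported) span, the end slopes from the loading are:
  at X: point load 64.4 at a = 4.8: Pab(L + b)/(6LEI) = 370.9/EI
  at Y: point load 64.4 at a = 4.8: Pab(L + a)/(6LEI) = 370.9/EI
  θ_X0 = 370.9/EI,  θ_Y0 = 370.9/EI
Flexibility coefficients: a unit moment at one end gives L/(3EI) there and L/(6EI) at the far end, so f₁₁ = f₂₂ = 3.2/EI and f₁₂ = f₂₁ = 1.6/EI.
Compatibility — zero rotation at each built-in end:
  3.2 M_X + 1.6 M_Y = 370.9
  1.6 M_X + 3.2 M_Y = 370.9
Solving the pair gives M_X = 77.28 kN·m and M_Y = 77.28 kN·m (hogging).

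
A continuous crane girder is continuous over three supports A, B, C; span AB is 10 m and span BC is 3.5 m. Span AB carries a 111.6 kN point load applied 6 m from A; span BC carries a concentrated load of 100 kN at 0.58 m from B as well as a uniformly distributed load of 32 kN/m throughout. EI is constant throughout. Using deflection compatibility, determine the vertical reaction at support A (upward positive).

Take M_B as the redundant. Released structure: two simple spans AB and BC with a hinge at B.
Rotations at B on the released spans (each span's end-slope, ×1/EI):
  span AB: point load 111.6 at a = 6: Pab(L + a)/(6LEI) = 714.2/EI
  span BC: point load 100 at a = 0.58: Pab(L + b)/(6LEI) = 51.78/EI
  span BC: UDL 32: wL³/(24EI) = 57.17/EI
  relative rotation θ_0 = (714.2 + 108.9)/EI = 823.2/EI
A unit hogging moment at B produces rotation L₁/(3EI) + L₂/(3EI) = 4.5/EI.
Slope continuity at B: θ_0 = M_B·4.5/EI, so M_B = 823.2/4.5 = 182.9 kN·m (hogging).
Span AB, ΣM about A with M_B applied at B: R_B^{AB}·10 = 669.6 + 182.9, so R_B^{AB} = 85.25 kN and R_A = 111.6 − 85.25 = 26.35 kN.

R_A = 26.35 kN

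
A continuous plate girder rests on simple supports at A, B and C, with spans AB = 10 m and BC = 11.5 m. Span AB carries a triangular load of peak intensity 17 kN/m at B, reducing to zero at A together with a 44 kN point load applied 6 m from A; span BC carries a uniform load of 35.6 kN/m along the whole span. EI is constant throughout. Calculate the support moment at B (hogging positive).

Release continuity at B by inserting a hinge; the redundant is the internal moment M_B. The primary structure is two simply-supported spans AB and BC.
Discontinuity in slope at B on the released structure — sum the simple-span end rotations:
  span AB: triangular load, peak 17: w₀L³/(45EI) = 377.8/EI
  span AB: point load 44 at a = 6: Pab(L + a)/(6LEI) = 281.6/EI
  span BC: UDL 35.6: wL³/(24EI) = 2256/EI
  relative rotation θ_0 = (659.4 + 2256)/EI = 2915/EI
A unit hogging moment at B produces rotation L₁/(3EI) + L₂/(3EI) = 7.167/EI.
Compatibility: M_B·(L₁+L₂)/(3EI) = θ_0, giving M_B = 406.8 kN·m (hogging).

M_B = 406.8 kN·m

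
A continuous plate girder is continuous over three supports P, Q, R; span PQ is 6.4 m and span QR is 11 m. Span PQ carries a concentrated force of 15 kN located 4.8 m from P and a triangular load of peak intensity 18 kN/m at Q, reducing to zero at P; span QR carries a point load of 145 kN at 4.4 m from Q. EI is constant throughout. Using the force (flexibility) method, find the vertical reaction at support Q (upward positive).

R_Q = 190.4 kN

Take M_Q as the redundant. Released structure: two simple spans PQ and QR with a hinge at Q.
End slopes at the hinge Q, treating each span as simply supported:
  span PQ: point load 15 at a = 4.8: Pab(L + a)/(6LEI) = 33.6/EI
  span PQ: triangular load, peak 18: w₀L³/(45EI) = 104.9/EI
  span QR: point load 145 at a = 4.4: Pab(L + b)/(6LEI) = 1123/EI
  relative rotation θ_0 = (138.5 + 1123)/EI = 1261/EI
A unit hogging moment at Q produces rotation L₁/(3EI) + L₂/(3EI) = 5.8/EI.
Compatibility: M_Q·(L₁+L₂)/(3EI) = θ_0, giving M_Q = 217.5 kN·m (hogging).
Span PQ, ΣM about P with M_Q applied at Q: R_Q^{PQ}·6.4 = 317.8 + 217.5, so R_Q^{PQ} = 83.63 kN and R_P = 72.6 − 83.63 = -11.03 kN.
Span QR, ΣM about R: R_Q^{QR}·11 = 957 + 217.5, so R_Q^{QR} = 106.8 kN and R_R = 145 − 106.8 = 38.23 kN.
R_Q = 83.63 + 106.8 = 190.4 kN.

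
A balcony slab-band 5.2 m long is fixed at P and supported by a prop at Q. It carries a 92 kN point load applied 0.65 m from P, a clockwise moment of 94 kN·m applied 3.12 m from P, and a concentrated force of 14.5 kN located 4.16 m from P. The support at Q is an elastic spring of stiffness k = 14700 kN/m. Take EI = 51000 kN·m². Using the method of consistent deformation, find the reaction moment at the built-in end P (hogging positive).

Take the reaction at Q as the redundant and release it; the primary structure is a cantilever fixed at P.
Free-end deflection of the primary structure under the applied loading (downward +):
  point load 92 at a = 0.65: Pa²(3L − a)/(6EI) = 96.85/EI
  clockwise couple 94 at a = 3.12: M₀a(2L − a)/(2EI) = 1068/EI
  point load 14.5 at a = 4.16: Pa²(3L − a)/(6EI) = 478.4/EI
  δ_0 = 1643/EI
Flexibility coefficient — unit upward force at Q: δ_{QQ} = L³/(3EI) = 46.87/EI.
With EI = 51000 kN·m²: δ_0 = 0.032212 m and δ_{QQ} = 0.000919 m/kN.
Compatibility — the spring shortens by R_Q/k under the reaction it provides: δ_0 − R_Q·δ_{QQ} = R_Q/k. With 1/k = 0.000068 m/kN, R_Q = δ_0 / (δ_{QQ} + 1/k) = 0.032212 / (0.000919 + 0.000068) = 32.64 kN.
Moment equilibrium about P: M_P = Σ(load moments about P) − R_Q·L = 214.1 − 32.64×5.2 = 44.42 kN·m.

M_P = 44.42 kN·m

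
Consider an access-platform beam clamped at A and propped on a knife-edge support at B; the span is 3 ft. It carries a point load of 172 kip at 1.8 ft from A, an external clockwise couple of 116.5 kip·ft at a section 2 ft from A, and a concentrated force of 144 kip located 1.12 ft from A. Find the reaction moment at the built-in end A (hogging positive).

M_A = 130.1 kip·ft

Choose R_B as the redundant. The primary structure is the cantilever fixed at A.
Downward deflection at the released point B due to the loads:
  point load 172 at a = 1.8: Pa²(3L − a)/(6EI) = 668.7/EI
  clockwise couple 116.5 at a = 2: M₀a(2L − a)/(2EI) = 466/EI
  point load 144 at a = 1.12: Pa²(3L − a)/(6EI) = 237.2/EI
  δ_0 = 1372/EI
Flexibility coefficient — unit upward force at B: δ_{BB} = L³/(3EI) = 9/EI.
Compatibility at B: δ_0 − R_B·δ_{BB} = 0, so R_B = 1372/9 = 152.4 kip.
Moment equilibrium about A: M_A = Σ(load moments about A) − R_B·L = 587.4 − 152.4×3 = 130.1 kip·ft.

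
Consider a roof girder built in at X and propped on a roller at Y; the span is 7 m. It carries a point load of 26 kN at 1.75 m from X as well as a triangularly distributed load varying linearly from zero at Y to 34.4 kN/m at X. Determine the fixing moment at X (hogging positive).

M_X = 142.2 kN·m

Release the roller at Y. Primary structure: cantilever fixed at X.
Free-end deflection of the primary structure under the applied loading (downward +):
  point load 26 at a = 1.75: Pa²(3L − a)/(6EI) = 255.5/EI
  triangular load, peak 34.4 at the fixed end: w₀L⁴/(30EI) = 2753/EI
  δ_0 = 3009/EI
Flexibility coefficient — unit upward force at Y: δ_{YY} = L³/(3EI) = 114.3/EI.
The prop prevents deflection at Y: R_Y = δ_0/δ_{YY} = 3009/114.3 = 26.31 kN.
Moment equilibrium about X: M_X = Σ(load moments about X) − R_Y·L = 326.4 − 26.31×7 = 142.2 kN·m.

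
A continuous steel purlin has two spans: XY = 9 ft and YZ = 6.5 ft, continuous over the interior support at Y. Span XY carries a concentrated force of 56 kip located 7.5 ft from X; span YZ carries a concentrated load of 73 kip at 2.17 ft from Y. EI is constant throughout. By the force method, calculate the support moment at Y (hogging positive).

Release continuity at Y by inserting a hinge; the redundant is the internal moment M_Y. The primary structure is two simply-supported spans XY and YZ.
Discontinuity in slope at Y on the released structure — sum the simple-span end rotations:
  span XY: point load 56 at a = 7.5: Pab(L + a)/(6LEI) = 192.5/EI
  span YZ: point load 73 at a = 2.17: Pab(L + b)/(6LEI) = 190.5/EI
  relative rotation θ_0 = (192.5 + 190.5)/EI = 383/EI
A unit hogging moment at Y produces rotation L₁/(3EI) + L₂/(3EI) = 5.167/EI.
Compatibility: M_Y·(L₁+L₂)/(3EI) = θ_0, giving M_Y = 74.12 kip·ft (hogging).

M_Y = 74.12 kip·ft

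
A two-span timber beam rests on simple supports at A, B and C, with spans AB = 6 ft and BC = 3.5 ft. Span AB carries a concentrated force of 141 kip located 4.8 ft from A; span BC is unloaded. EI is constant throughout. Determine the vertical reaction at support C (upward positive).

R_C = -21.98 kip

Insert a hinge at B; M_B is the redundant, and each span becomes simply supported.
End slopes at the hinge B, treating each span as simply supported:
  span AB: point load 141 at a = 4.8: Pab(L + a)/(6LEI) = 243.6/EI
  relative rotation θ_0 = (243.6 + 0)/EI = 243.6/EI
A unit hogging moment at B produces rotation L₁/(3EI) + L₂/(3EI) = 3.167/EI.
Compatibility: M_B·(L₁+L₂)/(3EI) = θ_0, giving M_B = 76.94 kip·ft (hogging).
Span BC, ΣM about C: R_B^{BC}·3.5 = 0 + 76.94, so R_B^{BC} = 21.98 kip and R_C = 0 − 21.98 = -21.98 kip.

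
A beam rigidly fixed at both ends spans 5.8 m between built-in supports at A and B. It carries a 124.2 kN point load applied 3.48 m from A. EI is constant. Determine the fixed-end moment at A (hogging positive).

M_A = 69.15 kN·m

Take the two fixed-end moments M_A, M_B as redundants; the released structure is the simple span AB.
On the primary (simply-supported) span, the end slopes from the loading are:
  at A: point load 124.2 at a = 3.48: Pab(L + b)/(6LEI) = 234/EI
  at B: point load 124.2 at a = 3.48: Pab(L + a)/(6LEI) = 267.4/EI
  θ_A0 = 234/EI,  θ_B0 = 267.4/EI
Flexibility coefficients: a unit moment at one end gives L/(3EI) there and L/(6EI) at the far end, so f₁₁ = f₂₂ = 1.933/EI and f₁₂ = f₂₁ = 0.9667/EI.
Compatibility — zero rotation at each built-in end:
  1.933 M_A + 0.9667 M_B = 234
  0.9667 M_A + 1.933 M_B = 267.4
Solving the pair gives M_A = 69.15 kN·m and M_B = 103.7 kN·m (hogging).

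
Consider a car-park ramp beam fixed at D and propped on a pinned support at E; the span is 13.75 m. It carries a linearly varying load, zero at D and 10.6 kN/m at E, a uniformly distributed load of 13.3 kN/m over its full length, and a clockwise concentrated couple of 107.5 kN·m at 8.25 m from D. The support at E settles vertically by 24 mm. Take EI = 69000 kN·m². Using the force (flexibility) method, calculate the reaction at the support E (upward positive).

Take the reaction at E as the redundant and release it; the primary structure is a cantilever fixed at D.
Downward deflection at the released point E due to the loads:
  triangular load, peak 10.6 at the free end: 11w₀L⁴/(120EI) = 34732/EI
  UDL 13.3: wL⁴/(8EI) = 59425/EI
  clockwise couple 107.5 at a = 8.25: M₀a(2L − a)/(2EI) = 8536/EI
  δ_0 = 102693/EI
Tip deflection under a unit load at E: L³/(3EI) = 866.5/EI.
With EI = 69000 kN·m²: δ_0 = 1.4883 m and δ_{EE} = 0.012558 m/kN.
Compatibility — the beam at E must follow the support down by 0.024 m: δ_0 − R_E·δ_{EE} = 0.024, so R_E = (1.4883 − 0.024)/0.012558 = 116.6 kN.

R_E = 116.6 kN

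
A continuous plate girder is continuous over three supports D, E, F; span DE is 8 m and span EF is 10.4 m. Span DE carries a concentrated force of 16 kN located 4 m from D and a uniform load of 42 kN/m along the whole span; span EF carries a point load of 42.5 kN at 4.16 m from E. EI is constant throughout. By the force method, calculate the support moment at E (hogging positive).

Insert a hinge at E; M_E is the redundant, and each span becomes simply supported.
End slopes at the hinge E, treating each span as simply supported:
  span DE: point load 16 at a = 4: Pab(L + a)/(6LEI) = 64/EI
  span DE: UDL 42: wL³/(24EI) = 896/EI
  span EF: point load 42.5 at a = 4.16: Pab(L + b)/(6LEI) = 294.2/EI
  relative rotation θ_0 = (960 + 294.2)/EI = 1254/EI
A unit hogging moment at E produces rotation L₁/(3EI) + L₂/(3EI) = 6.133/EI.
Slope continuity at E: θ_0 = M_E·6.133/EI, so M_E = 1254/6.133 = 204.5 kN·m (hogging).

M_E = 204.5 kN·m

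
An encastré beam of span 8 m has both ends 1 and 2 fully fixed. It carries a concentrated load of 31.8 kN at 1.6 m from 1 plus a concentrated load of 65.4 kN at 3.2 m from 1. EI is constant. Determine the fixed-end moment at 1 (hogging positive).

Take the two fixed-end moments M_1, M_2 as redundants; the released structure is the simple span 12.
End rotations of the released simple span under the applied load (×1/EI):
  at 1: point load 31.8 at a = 1.6: Pab(L + b)/(6LEI) = 97.69/EI
  at 2: point load 31.8 at a = 1.6: Pab(L + a)/(6LEI) = 65.13/EI
  at 1: point load 65.4 at a = 3.2: Pab(L + b)/(6LEI) = 267.9/EI
  at 2: point load 65.4 at a = 3.2: Pab(L + a)/(6LEI) = 234.4/EI
  θ_10 = 365.6/EI,  θ_20 = 299.5/EI
Flexibility coefficients: a unit moment at one end gives L/(3EI) there and L/(6EI) at the far end, so f₁₁ = f₂₂ = 2.667/EI and f₁₂ = f₂₁ = 1.333/EI.
Compatibility — zero rotation at each built-in end:
  2.667 M_1 + 1.333 M_2 = 365.6
  1.333 M_1 + 2.667 M_2 = 299.5
Solving the pair gives M_1 = 107.9 kN·m and M_2 = 58.37 kN·m (hogging).

M_1 = 107.9 kN·m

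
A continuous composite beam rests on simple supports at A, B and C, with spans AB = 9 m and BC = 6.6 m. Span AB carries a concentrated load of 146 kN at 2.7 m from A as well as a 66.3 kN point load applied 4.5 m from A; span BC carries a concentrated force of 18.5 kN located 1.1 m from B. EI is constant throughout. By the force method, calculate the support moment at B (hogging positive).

M_B = 174.6 kN·m

Take M_B as the redundant. Released structure: two simple spans AB and BC with a hinge at B.
Discontinuity in slope at B on the released structure — sum the simple-span end rotations:
  span AB: point load 146 at a = 2.7: Pab(L + a)/(6LEI) = 538.1/EI
  span AB: point load 66.3 at a = 4.5: Pab(L + a)/(6LEI) = 335.6/EI
  span BC: point load 18.5 at a = 1.1: Pab(L + b)/(6LEI) = 34.2/EI
  relative rotation θ_0 = (873.7 + 34.2)/EI = 907.9/EI
A unit hogging moment at B produces rotation L₁/(3EI) + L₂/(3EI) = 5.2/EI.
Compatibility: M_B·(L₁+L₂)/(3EI) = θ_0, giving M_B = 174.6 kN·m (hogging).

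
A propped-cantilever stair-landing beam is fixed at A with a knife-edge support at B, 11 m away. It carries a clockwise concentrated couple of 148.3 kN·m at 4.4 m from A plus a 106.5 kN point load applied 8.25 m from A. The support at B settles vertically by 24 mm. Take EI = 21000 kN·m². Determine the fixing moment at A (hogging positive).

M_A = 155.7 kN·m

Release the roller at B. Primary structure: cantilever fixed at A.
Free-end deflection of the primary structure under the applied loading (downward +):
  clockwise couple 148.3 at a = 4.4: M₀a(2L − a)/(2EI) = 5742/EI
  point load 106.5 at a = 8.25: Pa²(3L − a)/(6EI) = 29901/EI
  δ_0 = 35643/EI
Tip deflection under a unit load at B: L³/(3EI) = 443.7/EI.
With EI = 21000 kN·m²: δ_0 = 1.6973 m and δ_{BB} = 0.021127 m/kN.
Compatibility — the beam at B must follow the support down by 0.024 m: δ_0 − R_B·δ_{BB} = 0.024, so R_B = (1.6973 − 0.024)/0.021127 = 79.2 kN.
Moment equilibrium about A: M_A = Σ(load moments about A) − R_B·L = 1027 − 79.2×11 = 155.7 kN·m.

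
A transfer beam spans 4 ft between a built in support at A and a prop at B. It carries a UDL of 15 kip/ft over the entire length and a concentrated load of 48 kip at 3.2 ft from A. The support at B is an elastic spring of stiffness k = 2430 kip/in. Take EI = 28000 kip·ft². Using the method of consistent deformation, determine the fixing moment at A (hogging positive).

M_A = 58.13 kip·ft

Remove the prop at B; the released (primary) structure is a cantilever built in at A.
Deflection at B on the released cantilever, summing each load's contribution:
  UDL 15: wL⁴/(8EI) = 480/EI
  point load 48 at a = 3.2: Pa²(3L − a)/(6EI) = 720.9/EI
  δ_0 = 1201/EI
Flexibility coefficient — unit upward force at B: δ_{BB} = L³/(3EI) = 21.33/EI.
With EI = 28000 kip·ft²: δ_0 = 0.042889 ft and δ_{BB} = 0.000762 ft/kip.
Compatibility — the spring shortens by R_B/k under the reaction it provides: δ_0 − R_B·δ_{BB} = R_B/k. With 1/k = 1/(2430×12) ft/kip = 0.000034 ft/kip, R_B = δ_0 / (δ_{BB} + 1/k) = 0.042889 / (0.000762 + 0.000034) = 53.87 kip.
Moment equilibrium about A: M_A = Σ(load moments about A) − R_B·L = 273.6 − 53.87×4 = 58.13 kip·ft.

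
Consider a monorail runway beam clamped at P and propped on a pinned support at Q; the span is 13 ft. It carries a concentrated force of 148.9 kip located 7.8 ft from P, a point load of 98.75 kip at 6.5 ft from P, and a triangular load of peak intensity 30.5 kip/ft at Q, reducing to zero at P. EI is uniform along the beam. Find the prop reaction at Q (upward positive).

R_Q = 204.2 kip

Release the roller at Q. Primary structure: cantilever fixed at P.
Deflection at Q on the released cantilever, summing each load's contribution:
  point load 148.9 at a = 7.8: Pa²(3L − a)/(6EI) = 47107/EI
  point load 98.75 at a = 6.5: Pa²(3L − a)/(6EI) = 22599/EI
  triangular load, peak 30.5 at the free end: 11w₀L⁴/(120EI) = 79852/EI
  δ_0 = 149558/EI
Flexibility coefficient — unit upward force at Q: δ_{QQ} = L³/(3EI) = 732.3/EI.
The prop prevents deflection at Q: R_Q = δ_0/δ_{QQ} = 149558/732.3 = 204.2 kip.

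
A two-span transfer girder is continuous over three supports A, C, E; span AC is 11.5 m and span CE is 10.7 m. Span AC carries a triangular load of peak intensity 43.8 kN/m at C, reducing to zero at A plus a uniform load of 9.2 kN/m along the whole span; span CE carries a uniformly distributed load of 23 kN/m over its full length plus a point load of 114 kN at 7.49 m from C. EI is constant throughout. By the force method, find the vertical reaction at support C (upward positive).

R_C = 471.5 kN

Release continuity at C by inserting a hinge; the redundant is the internal moment M_C. The primary structure is two simply-supported spans AC and CE.
End slopes at the hinge C, treating each span as simply supported:
  span AC: triangular load, peak 43.8: w₀L³/(45EI) = 1480/EI
  span AC: UDL 9.2: wL³/(24EI) = 583/EI
  span CE: UDL 23: wL³/(24EI) = 1174/EI
  span CE: point load 114 at a = 7.49: Pab(L + b)/(6LEI) = 593.9/EI
  relative rotation θ_0 = (2063 + 1768)/EI = 3831/EI
A unit hogging moment at C produces rotation L₁/(3EI) + L₂/(3EI) = 7.4/EI.
Compatibility: M_C·(L₁+L₂)/(3EI) = θ_0, giving M_C = 517.7 kN·m (hogging).
Span AC, ΣM about A with M_C applied at C: R_C^{AC}·11.5 = 2539 + 517.7, so R_C^{AC} = 265.8 kN and R_A = 357.6 − 265.8 = 91.83 kN.
Span CE, ΣM about E: R_C^{CE}·10.7 = 1683 + 517.7, so R_C^{CE} = 205.6 kN and R_E = 360.1 − 205.6 = 154.5 kN.
R_C = 265.8 + 205.6 = 471.5 kN.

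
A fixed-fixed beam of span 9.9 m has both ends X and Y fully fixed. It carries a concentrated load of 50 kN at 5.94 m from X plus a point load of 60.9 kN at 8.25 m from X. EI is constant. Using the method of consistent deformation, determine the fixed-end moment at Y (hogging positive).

Release both end moments; the primary structure is a simply-supported span XY with redundants M_X and M_Y.
On the primary (simply-supported) span, the end slopes from the loading are:
  at X: point load 50 at a = 5.94: Pab(L + b)/(6LEI) = 274.4/EI
  at Y: point load 50 at a = 5.94: Pab(L + a)/(6LEI) = 313.6/EI
  at X: point load 60.9 at a = 8.25: Pab(L + b)/(6LEI) = 161.2/EI
  at Y: point load 60.9 at a = 8.25: Pab(L + a)/(6LEI) = 253.3/EI
  θ_X0 = 435.6/EI,  θ_Y0 = 566.9/EI
Flexibility coefficients: a unit moment at one end gives L/(3EI) there and L/(6EI) at the far end, so f₁₁ = f₂₂ = 3.3/EI and f₁₂ = f₂₁ = 1.65/EI.
Compatibility — zero rotation at each built-in end:
  3.3 M_X + 1.65 M_Y = 435.6
  1.65 M_X + 3.3 M_Y = 566.9
Solving the pair gives M_X = 61.48 kN·m and M_Y = 141.1 kN·m (hogging).

M_Y = 141.1 kN·m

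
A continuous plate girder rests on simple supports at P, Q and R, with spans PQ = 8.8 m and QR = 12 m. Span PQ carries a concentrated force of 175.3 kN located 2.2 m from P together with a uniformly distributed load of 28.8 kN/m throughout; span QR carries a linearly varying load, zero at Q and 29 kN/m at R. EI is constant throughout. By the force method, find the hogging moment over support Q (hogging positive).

Take M_Q as the redundant. Released structure: two simple spans PQ and QR with a hinge at Q.
Discontinuity in slope at Q on the released structure — sum the simple-span end rotations:
  span PQ: point load 175.3 at a = 2.2: Pab(L + a)/(6LEI) = 530.3/EI
  span PQ: UDL 28.8: wL³/(24EI) = 817.8/EI
  span QR: triangular load, peak 29: 7w₀L³/(360EI) = 974.4/EI
  relative rotation θ_0 = (1348 + 974.4)/EI = 2322/EI
A unit hogging moment at Q produces rotation L₁/(3EI) + L₂/(3EI) = 6.933/EI.
Slope continuity at Q: θ_0 = M_Q·6.933/EI, so M_Q = 2322/6.933 = 335 kN·m (hogging).

M_Q = 335 kN·m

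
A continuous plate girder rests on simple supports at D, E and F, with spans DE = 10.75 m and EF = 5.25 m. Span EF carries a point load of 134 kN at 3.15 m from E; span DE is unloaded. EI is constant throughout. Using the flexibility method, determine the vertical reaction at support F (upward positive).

Release continuity at E by inserting a hinge; the redundant is the internal moment M_E. The primary structure is two simply-supported spans DE and EF.
Discontinuity in slope at E on the released structure — sum the simple-span end rotations:
  span EF: point load 134 at a = 3.15: Pab(L + b)/(6LEI) = 206.8/EI
  relative rotation θ_0 = (0 + 206.8)/EI = 206.8/EI
A unit hogging moment at E produces rotation L₁/(3EI) + L₂/(3EI) = 5.333/EI.
Compatibility: M_E·(L₁+L₂)/(3EI) = θ_0, giving M_E = 38.78 kN·m (hogging).
Span EF, ΣM about F: R_E^{EF}·5.25 = 281.4 + 38.78, so R_E^{EF} = 60.99 kN and R_F = 134 − 60.99 = 73.01 kN.

R_F = 73.01 kN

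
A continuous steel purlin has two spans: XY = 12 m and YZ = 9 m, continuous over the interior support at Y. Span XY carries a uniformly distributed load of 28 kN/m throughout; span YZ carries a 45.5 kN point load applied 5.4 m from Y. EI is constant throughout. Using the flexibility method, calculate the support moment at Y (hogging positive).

M_Y = 317.5 kN·m

Release continuity at Y by inserting a hinge; the redundant is the internal moment M_Y. The primary structure is two simply-supported spans XY and YZ.
Rotations at Y on the released spans (each span's end-slope, ×1/EI):
  span XY: UDL 28: wL³/(24EI) = 2016/EI
  span YZ: point load 45.5 at a = 5.4: Pab(L + b)/(6LEI) = 206.4/EI
  relative rotation θ_0 = (2016 + 206.4)/EI = 2222/EI
A unit hogging moment at Y produces rotation L₁/(3EI) + L₂/(3EI) = 7/EI.
Slope continuity at Y: θ_0 = M_Y·7/EI, so M_Y = 2222/7 = 317.5 kN·m (hogging).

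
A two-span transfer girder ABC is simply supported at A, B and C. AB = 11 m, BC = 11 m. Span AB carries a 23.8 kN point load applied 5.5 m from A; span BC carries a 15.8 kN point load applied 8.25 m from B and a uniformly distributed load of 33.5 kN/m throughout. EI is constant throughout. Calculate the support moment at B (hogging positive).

Insert a hinge at B; M_B is the redundant, and each span becomes simply supported.
Rotations at B on the released spans (each span's end-slope, ×1/EI):
  span AB: point load 23.8 at a = 5.5: Pab(L + a)/(6LEI) = 180/EI
  span BC: point load 15.8 at a = 8.25: Pab(L + b)/(6LEI) = 74.68/EI
  span BC: UDL 33.5: wL³/(24EI) = 1858/EI
  relative rotation θ_0 = (180 + 1933)/EI = 2113/EI
A unit hogging moment at B produces rotation L₁/(3EI) + L₂/(3EI) = 7.333/EI.
Slope continuity at B: θ_0 = M_B·7.333/EI, so M_B = 2113/7.333 = 288.1 kN·m (hogging).

M_B = 288.1 kN·m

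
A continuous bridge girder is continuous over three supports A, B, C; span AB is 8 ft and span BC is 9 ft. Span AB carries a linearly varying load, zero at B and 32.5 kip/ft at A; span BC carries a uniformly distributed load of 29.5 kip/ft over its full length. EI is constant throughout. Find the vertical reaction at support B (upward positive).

Release continuity at B by inserting a hinge; the redundant is the internal moment M_B. The primary structure is two simply-supported spans AB and BC.
Rotations at B on the released spans (each span's end-slope, ×1/EI):
  span AB: triangular load, peak 32.5: 7w₀L³/(360EI) = 323.6/EI
  span BC: UDL 29.5: wL³/(24EI) = 896.1/EI
  relative rotation θ_0 = (323.6 + 896.1)/EI = 1220/EI
A unit hogging moment at B produces rotation L₁/(3EI) + L₂/(3EI) = 5.667/EI.
Compatibility: M_B·(L₁+L₂)/(3EI) = θ_0, giving M_B = 215.2 kip·ft (hogging).
Span AB, ΣM about A with M_B applied at B: R_B^{AB}·8 = 346.7 + 215.2, so R_B^{AB} = 70.24 kip and R_A = 130 − 70.24 = 59.76 kip.
Span BC, ΣM about C: R_B^{BC}·9 = 1195 + 215.2, so R_B^{BC} = 156.7 kip and R_C = 265.5 − 156.7 = 108.8 kip.
R_B = 70.24 + 156.7 = 226.9 kip.

R_B = 226.9 kip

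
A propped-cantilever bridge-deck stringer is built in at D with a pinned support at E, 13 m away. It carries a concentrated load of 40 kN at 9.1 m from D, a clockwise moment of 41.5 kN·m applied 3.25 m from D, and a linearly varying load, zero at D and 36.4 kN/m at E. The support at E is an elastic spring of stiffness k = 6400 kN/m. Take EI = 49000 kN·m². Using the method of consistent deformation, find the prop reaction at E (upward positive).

Remove the prop at E; the released (primary) structure is a cantilever built in at D.
Primary-structure tip deflection at E by superposition:
  point load 40 at a = 9.1: Pa²(3L − a)/(6EI) = 16507/EI
  clockwise couple 41.5 at a = 3.25: M₀a(2L − a)/(2EI) = 1534/EI
  triangular load, peak 36.4 at the free end: 11w₀L⁴/(120EI) = 95299/EI
  δ_0 = 113340/EI
Tip deflection under a unit load at E: L³/(3EI) = 732.3/EI.
With EI = 49000 kN·m²: δ_0 = 2.3131 m and δ_{EE} = 0.014946 m/kN.
Compatibility — the spring shortens by R_E/k under the reaction it provides: δ_0 − R_E·δ_{EE} = R_E/k. With 1/k = 0.000156 m/kN, R_E = δ_0 / (δ_{EE} + 1/k) = 2.3131 / (0.014946 + 0.000156) = 153.2 kN.

R_E = 153.2 kN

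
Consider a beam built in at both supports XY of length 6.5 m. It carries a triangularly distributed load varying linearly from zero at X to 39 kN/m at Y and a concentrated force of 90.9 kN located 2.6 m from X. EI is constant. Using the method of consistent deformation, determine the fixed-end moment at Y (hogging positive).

Take the two fixed-end moments M_X, M_Y as redundants; the released structure is the simple span XY.
Simple-span end rotations at X and Y under the given loads:
  at X: triangular load, peak 39: 7w₀L³/(360EI) = 208.3/EI
  at Y: triangular load, peak 39: w₀L³/(45EI) = 238/EI
  at X: point load 90.9 at a = 2.6: Pab(L + b)/(6LEI) = 245.8/EI
  at Y: point load 90.9 at a = 2.6: Pab(L + a)/(6LEI) = 215.1/EI
  θ_X0 = 454.1/EI,  θ_Y0 = 453.1/EI
Flexibility coefficients: a unit moment at one end gives L/(3EI) there and L/(6EI) at the far end, so f₁₁ = f₂₂ = 2.167/EI and f₁₂ = f₂₁ = 1.083/EI.
Compatibility — zero rotation at each built-in end:
  2.167 M_X + 1.083 M_Y = 454.1
  1.083 M_X + 2.167 M_Y = 453.1
Solving the pair gives M_X = 140 kN·m and M_Y = 139.1 kN·m (hogging).

M_Y = 139.1 kN·m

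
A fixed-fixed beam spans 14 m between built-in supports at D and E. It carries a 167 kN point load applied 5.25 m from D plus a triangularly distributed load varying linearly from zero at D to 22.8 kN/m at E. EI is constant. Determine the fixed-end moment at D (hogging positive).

Take the two fixed-end moments M_D, M_E as redundants; the released structure is the simple span DE.
On the primary (simply-supported) span, the end slopes from the loading are:
  at D: point load 167 at a = 5.25: Pab(L + b)/(6LEI) = 2078/EI
  at E: point load 167 at a = 5.25: Pab(L + a)/(6LEI) = 1758/EI
  at D: triangular load, peak 22.8: 7w₀L³/(360EI) = 1217/EI
  at E: triangular load, peak 22.8: w₀L³/(45EI) = 1390/EI
  θ_D0 = 3294/EI,  θ_E0 = 3148/EI
Flexibility coefficients: a unit moment at one end gives L/(3EI) there and L/(6EI) at the far end, so f₁₁ = f₂₂ = 4.667/EI and f₁₂ = f₂₁ = 2.333/EI.
Compatibility — zero rotation at each built-in end:
  4.667 M_D + 2.333 M_E = 3294
  2.333 M_D + 4.667 M_E = 3148
Solving the pair gives M_D = 491.4 kN·m and M_E = 428.9 kN·m (hogging).

M_D = 491.4 kN·m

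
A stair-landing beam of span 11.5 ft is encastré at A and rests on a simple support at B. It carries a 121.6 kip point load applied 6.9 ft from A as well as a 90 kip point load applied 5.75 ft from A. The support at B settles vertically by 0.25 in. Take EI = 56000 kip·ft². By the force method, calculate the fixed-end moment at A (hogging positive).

Release the roller at B. Primary structure: cantilever fixed at A.
Downward deflection at the released point B due to the loads:
  point load 121.6 at a = 6.9: Pa²(3L − a)/(6EI) = 26631/EI
  point load 90 at a = 5.75: Pa²(3L − a)/(6EI) = 14258/EI
  δ_0 = 40889/EI
Tip deflection under a unit load at B: L³/(3EI) = 507/EI.
With EI = 56000 kip·ft²: δ_0 = 0.73017 ft and δ_{BB} = 0.009053 ft/kip.
Compatibility — the beam at B must follow the support down by 0.02083 ft: δ_0 − R_B·δ_{BB} = 0.02083, so R_B = (0.73017 − 0.02083)/0.009053 = 78.35 kip.
Moment equilibrium about A: M_A = Σ(load moments about A) − R_B·L = 1357 − 78.35×11.5 = 455.5 kip·ft.

M_A = 455.5 kip·ft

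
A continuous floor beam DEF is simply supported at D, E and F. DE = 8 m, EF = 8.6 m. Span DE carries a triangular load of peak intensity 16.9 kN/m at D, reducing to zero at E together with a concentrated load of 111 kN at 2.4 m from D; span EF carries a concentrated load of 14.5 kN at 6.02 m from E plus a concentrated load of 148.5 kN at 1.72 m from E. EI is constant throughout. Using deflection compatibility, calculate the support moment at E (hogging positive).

Insert a hinge at E; M_E is the redundant, and each span becomes simply supported.
End slopes at the hinge E, treating each span as simply supported:
  span DE: triangular load, peak 16.9: 7w₀L³/(360EI) = 168.2/EI
  span DE: point load 111 at a = 2.4: Pab(L + a)/(6LEI) = 323.2/EI
  span EF: point load 14.5 at a = 6.02: Pab(L + b)/(6LEI) = 48.8/EI
  span EF: point load 148.5 at a = 1.72: Pab(L + b)/(6LEI) = 527.2/EI
  relative rotation θ_0 = (491.5 + 576)/EI = 1067/EI
A unit hogging moment at E produces rotation L₁/(3EI) + L₂/(3EI) = 5.533/EI.
Slope continuity at E: θ_0 = M_E·5.533/EI, so M_E = 1067/5.533 = 192.9 kN·m (hogging).

M_E = 192.9 kN·m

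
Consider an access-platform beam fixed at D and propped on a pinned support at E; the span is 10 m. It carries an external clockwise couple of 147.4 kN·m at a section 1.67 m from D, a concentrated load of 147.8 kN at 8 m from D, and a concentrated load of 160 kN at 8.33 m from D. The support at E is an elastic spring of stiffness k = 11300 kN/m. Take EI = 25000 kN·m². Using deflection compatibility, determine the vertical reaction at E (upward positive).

R_E = 229.6 kN

Release the roller at E. Primary structure: cantilever fixed at D.
Primary-structure tip deflection at E by superposition:
  clockwise couple 147.4 at a = 1.67: M₀a(2L − a)/(2EI) = 2256/EI
  point load 147.8 at a = 8: Pa²(3L − a)/(6EI) = 34684/EI
  point load 160 at a = 8.33: Pa²(3L − a)/(6EI) = 40098/EI
  δ_0 = 77037/EI
Tip deflection under a unit load at E: L³/(3EI) = 333.3/EI.
With EI = 25000 kN·m²: δ_0 = 3.0815 m and δ_{EE} = 0.013333 m/kN.
Compatibility — the spring shortens by R_E/k under the reaction it provides: δ_0 − R_E·δ_{EE} = R_E/k. With 1/k = 0.000088 m/kN, R_E = δ_0 / (δ_{EE} + 1/k) = 3.0815 / (0.013333 + 0.000088) = 229.6 kN.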